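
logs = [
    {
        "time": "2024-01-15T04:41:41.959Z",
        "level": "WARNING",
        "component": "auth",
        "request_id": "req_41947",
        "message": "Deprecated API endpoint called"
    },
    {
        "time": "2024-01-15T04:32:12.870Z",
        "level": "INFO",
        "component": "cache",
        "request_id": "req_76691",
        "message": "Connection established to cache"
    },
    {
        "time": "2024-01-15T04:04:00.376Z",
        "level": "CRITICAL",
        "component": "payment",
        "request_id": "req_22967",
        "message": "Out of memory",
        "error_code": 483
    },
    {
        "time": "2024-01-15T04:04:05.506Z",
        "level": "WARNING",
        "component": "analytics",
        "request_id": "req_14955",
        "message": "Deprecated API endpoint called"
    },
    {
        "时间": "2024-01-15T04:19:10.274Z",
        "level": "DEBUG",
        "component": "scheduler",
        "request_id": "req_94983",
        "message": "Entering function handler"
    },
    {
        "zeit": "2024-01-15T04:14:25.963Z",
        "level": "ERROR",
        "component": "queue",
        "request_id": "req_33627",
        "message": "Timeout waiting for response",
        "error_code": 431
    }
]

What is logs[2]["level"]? "CRITICAL"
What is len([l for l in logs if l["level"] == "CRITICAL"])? 1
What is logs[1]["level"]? "INFO"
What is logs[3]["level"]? "WARNING"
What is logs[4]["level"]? "DEBUG"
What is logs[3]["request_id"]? "req_14955"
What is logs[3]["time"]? "2024-01-15T04:04:05.506Z"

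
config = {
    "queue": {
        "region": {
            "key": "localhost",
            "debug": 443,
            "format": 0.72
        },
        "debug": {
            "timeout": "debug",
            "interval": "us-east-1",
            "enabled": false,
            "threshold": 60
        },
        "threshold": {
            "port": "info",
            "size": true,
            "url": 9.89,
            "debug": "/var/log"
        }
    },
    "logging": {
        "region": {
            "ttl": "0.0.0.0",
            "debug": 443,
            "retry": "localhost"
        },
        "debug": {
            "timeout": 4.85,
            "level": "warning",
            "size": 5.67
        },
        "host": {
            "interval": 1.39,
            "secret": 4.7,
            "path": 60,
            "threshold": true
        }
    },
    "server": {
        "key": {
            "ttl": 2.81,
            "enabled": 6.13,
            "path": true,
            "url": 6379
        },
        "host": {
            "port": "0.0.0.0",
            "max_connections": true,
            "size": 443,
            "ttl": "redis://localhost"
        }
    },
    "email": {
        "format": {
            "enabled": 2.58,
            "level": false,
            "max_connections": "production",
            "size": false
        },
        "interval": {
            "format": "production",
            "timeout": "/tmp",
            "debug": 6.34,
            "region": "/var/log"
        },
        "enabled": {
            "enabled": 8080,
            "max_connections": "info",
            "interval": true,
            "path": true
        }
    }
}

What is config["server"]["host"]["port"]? "0.0.0.0"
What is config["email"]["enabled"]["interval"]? True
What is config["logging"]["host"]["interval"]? 1.39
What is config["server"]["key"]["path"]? True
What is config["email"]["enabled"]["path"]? True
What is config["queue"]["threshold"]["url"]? 9.89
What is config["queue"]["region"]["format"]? 0.72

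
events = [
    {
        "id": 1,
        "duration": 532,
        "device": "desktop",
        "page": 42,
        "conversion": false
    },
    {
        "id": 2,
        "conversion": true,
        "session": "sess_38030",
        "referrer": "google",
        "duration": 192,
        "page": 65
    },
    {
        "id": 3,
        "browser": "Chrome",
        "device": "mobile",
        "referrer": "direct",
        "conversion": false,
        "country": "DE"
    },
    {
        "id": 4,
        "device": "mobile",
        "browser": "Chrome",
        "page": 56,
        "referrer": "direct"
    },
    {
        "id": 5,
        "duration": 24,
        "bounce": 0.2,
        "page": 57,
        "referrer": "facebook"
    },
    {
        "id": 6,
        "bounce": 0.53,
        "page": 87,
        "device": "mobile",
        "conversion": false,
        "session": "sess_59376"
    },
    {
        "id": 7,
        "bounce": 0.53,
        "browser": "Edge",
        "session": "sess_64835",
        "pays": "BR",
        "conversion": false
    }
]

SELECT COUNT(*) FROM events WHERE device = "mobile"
3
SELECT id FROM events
[1, 2, 3, 4, 5, 6, 7]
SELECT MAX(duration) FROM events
532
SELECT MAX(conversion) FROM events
True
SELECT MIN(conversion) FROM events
False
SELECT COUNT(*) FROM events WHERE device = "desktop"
1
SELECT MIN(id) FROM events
1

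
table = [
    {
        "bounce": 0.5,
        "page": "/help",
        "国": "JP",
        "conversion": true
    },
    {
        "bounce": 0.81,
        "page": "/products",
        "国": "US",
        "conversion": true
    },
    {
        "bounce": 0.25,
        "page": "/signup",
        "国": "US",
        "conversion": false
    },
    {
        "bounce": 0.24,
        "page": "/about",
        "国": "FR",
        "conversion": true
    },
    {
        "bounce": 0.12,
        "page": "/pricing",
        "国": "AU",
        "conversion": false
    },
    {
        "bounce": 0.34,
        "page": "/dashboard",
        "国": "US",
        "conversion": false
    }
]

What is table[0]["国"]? "JP"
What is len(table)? 6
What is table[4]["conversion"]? False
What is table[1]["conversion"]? True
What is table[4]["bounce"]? 0.12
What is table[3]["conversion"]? True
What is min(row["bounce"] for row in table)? 0.12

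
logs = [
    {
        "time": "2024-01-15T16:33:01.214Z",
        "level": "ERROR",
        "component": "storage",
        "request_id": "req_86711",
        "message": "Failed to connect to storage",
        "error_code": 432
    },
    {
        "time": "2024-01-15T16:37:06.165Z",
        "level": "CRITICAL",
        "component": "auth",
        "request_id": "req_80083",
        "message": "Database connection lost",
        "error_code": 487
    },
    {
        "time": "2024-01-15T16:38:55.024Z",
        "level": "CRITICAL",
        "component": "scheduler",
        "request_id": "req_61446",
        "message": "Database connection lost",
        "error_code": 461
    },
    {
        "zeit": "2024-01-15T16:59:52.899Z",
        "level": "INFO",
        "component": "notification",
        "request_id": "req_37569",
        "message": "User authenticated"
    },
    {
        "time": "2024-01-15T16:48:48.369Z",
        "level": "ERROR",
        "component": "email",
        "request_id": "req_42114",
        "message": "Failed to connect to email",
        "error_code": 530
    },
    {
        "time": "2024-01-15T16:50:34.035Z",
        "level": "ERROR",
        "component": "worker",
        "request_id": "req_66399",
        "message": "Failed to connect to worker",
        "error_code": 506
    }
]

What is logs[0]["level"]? "ERROR"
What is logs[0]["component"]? "storage"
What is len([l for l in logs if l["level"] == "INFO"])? 1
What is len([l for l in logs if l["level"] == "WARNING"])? 0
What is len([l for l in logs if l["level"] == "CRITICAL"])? 2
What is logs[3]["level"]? "INFO"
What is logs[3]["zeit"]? "2024-01-15T16:59:52.899Z"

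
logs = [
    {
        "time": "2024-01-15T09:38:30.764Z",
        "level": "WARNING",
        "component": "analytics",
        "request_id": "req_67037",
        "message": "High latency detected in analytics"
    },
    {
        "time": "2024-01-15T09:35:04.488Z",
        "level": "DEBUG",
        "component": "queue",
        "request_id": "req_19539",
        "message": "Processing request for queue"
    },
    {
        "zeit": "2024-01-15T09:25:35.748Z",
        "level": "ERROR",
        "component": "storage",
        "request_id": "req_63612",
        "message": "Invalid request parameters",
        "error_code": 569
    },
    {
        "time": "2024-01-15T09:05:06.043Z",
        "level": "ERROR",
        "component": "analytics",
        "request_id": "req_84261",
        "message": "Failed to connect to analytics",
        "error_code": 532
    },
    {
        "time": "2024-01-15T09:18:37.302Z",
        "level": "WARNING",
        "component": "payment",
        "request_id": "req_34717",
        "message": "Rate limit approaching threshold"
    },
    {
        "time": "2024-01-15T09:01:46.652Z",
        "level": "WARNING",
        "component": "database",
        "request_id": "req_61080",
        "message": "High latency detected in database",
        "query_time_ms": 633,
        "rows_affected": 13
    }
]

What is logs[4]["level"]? "WARNING"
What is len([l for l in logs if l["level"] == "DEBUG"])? 1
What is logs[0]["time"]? "2024-01-15T09:38:30.764Z"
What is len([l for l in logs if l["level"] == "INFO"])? 0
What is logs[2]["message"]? "Invalid request parameters"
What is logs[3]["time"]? "2024-01-15T09:05:06.043Z"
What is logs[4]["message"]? "Rate limit approaching threshold"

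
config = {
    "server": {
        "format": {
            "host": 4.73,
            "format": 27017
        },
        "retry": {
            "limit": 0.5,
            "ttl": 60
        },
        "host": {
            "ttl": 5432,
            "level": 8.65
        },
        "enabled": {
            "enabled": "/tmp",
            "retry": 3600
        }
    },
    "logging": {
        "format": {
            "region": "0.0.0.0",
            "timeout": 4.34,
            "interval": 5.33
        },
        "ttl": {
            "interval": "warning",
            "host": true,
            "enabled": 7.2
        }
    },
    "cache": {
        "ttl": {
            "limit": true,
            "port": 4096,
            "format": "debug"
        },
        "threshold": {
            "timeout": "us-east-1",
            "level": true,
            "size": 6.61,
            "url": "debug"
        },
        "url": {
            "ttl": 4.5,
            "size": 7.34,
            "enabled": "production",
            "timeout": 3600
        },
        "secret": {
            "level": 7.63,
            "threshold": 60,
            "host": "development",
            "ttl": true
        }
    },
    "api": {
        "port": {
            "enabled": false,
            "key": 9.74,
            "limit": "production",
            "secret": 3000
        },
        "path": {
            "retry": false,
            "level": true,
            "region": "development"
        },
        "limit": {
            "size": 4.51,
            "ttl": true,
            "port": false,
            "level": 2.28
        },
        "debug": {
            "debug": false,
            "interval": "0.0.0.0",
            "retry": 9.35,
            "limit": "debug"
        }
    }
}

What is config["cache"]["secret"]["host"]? "development"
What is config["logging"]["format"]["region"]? "0.0.0.0"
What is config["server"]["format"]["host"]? 4.73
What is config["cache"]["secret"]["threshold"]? 60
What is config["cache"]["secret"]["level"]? 7.63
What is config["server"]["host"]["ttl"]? 5432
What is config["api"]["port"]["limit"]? "production"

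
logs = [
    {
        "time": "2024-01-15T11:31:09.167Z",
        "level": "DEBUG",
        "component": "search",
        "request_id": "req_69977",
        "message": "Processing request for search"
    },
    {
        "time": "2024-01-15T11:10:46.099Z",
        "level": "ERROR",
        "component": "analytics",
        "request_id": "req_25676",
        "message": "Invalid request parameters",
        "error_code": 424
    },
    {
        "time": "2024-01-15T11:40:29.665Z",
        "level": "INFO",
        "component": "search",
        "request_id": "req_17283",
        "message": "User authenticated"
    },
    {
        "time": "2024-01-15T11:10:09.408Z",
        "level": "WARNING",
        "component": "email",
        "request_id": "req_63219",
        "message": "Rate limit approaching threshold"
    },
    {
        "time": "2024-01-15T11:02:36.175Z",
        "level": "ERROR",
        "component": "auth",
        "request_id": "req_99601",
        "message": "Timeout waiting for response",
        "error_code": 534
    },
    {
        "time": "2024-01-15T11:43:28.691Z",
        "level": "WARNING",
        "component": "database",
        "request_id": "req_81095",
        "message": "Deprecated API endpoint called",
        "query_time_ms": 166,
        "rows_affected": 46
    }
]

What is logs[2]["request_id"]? "req_17283"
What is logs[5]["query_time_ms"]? 166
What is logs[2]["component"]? "search"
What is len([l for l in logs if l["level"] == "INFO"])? 1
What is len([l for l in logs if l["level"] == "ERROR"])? 2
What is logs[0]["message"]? "Processing request for search"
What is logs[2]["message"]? "User authenticated"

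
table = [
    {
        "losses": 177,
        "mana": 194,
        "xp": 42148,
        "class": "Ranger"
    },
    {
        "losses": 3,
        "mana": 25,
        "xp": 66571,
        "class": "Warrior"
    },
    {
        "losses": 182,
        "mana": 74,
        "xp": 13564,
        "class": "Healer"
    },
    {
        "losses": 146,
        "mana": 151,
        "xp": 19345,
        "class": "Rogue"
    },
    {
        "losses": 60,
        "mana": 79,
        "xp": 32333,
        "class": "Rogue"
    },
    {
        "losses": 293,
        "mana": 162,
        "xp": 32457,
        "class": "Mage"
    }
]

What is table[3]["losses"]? 146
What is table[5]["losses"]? 293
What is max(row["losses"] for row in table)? 293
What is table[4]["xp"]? 32333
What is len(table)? 6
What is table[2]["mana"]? 74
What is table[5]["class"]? "Mage"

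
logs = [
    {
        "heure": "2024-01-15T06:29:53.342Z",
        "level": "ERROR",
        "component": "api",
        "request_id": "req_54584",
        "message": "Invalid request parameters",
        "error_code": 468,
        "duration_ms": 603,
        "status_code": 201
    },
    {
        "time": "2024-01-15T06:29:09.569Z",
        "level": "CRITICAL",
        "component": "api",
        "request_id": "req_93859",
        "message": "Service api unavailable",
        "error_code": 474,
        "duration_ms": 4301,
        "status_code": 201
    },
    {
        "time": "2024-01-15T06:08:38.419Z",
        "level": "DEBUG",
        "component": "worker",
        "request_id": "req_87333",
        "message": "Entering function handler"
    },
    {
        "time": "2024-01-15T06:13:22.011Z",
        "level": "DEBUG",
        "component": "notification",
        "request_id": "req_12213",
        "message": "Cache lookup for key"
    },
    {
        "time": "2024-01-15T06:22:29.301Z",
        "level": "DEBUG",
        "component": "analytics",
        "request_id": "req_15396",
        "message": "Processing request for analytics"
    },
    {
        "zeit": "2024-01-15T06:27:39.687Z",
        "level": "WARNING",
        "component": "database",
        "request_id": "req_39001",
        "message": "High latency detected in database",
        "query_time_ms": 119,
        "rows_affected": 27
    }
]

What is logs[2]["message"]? "Entering function handler"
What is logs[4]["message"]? "Processing request for analytics"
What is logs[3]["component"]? "notification"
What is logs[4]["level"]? "DEBUG"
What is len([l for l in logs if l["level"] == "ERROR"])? 1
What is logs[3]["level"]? "DEBUG"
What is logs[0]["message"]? "Invalid request parameters"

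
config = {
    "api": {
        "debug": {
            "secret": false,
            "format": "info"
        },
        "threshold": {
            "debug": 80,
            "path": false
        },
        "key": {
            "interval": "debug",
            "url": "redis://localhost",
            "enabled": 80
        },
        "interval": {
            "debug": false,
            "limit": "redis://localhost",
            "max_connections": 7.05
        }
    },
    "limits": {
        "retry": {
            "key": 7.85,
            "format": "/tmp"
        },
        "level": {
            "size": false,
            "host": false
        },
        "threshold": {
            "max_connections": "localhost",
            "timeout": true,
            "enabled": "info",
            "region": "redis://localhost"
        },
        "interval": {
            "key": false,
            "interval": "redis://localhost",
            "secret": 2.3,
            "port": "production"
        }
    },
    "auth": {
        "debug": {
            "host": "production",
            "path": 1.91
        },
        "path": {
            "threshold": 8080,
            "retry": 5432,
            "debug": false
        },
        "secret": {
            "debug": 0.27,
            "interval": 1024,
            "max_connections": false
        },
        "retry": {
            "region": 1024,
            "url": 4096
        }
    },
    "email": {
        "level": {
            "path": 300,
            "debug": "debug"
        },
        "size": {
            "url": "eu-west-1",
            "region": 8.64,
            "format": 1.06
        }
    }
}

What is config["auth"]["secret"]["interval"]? 1024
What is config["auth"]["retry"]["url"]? 4096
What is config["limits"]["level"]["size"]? False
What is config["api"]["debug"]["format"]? "info"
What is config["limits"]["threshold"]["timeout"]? True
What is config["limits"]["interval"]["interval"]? "redis://localhost"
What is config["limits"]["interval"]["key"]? False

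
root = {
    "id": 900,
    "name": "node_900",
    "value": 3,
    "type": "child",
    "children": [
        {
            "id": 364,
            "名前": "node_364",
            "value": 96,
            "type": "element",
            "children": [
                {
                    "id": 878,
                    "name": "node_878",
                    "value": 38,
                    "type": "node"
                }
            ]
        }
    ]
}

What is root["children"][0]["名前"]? "node_364"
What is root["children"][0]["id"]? 364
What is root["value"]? 3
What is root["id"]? 900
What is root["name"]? "node_900"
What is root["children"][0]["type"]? "element"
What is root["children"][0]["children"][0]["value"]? 38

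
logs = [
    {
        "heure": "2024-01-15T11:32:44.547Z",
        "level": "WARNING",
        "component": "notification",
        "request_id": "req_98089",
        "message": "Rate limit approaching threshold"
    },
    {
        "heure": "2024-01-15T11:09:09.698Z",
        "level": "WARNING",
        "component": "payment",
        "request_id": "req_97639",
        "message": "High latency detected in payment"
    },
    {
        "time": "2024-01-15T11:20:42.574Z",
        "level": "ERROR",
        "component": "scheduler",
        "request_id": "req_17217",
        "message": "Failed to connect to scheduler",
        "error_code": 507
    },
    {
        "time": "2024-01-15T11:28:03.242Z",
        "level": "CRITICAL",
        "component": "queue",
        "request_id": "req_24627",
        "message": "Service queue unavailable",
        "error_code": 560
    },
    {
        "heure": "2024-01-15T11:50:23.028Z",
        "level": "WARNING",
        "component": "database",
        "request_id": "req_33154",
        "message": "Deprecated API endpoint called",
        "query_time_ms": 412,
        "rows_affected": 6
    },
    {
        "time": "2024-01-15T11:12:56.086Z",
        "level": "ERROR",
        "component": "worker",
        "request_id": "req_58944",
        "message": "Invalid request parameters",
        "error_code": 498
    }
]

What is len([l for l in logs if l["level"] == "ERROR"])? 2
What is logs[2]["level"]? "ERROR"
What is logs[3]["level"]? "CRITICAL"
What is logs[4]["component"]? "database"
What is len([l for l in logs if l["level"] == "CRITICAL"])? 1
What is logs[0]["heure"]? "2024-01-15T11:32:44.547Z"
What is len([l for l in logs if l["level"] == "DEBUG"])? 0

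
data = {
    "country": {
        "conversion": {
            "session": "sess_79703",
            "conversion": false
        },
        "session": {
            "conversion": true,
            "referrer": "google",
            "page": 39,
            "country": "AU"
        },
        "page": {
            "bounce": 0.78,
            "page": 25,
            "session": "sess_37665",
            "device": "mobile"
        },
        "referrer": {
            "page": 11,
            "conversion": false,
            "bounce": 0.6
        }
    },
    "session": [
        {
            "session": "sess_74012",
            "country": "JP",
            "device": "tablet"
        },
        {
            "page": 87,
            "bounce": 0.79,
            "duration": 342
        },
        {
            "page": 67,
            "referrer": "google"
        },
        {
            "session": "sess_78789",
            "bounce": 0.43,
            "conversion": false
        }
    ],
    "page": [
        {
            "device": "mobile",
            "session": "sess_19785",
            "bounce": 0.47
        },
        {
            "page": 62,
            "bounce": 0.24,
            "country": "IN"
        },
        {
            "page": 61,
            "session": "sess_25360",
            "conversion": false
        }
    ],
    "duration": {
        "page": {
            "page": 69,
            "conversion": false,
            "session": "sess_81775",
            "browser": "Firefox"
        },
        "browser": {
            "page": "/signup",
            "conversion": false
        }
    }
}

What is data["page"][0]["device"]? "mobile"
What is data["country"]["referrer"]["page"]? 11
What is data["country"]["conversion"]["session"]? "sess_79703"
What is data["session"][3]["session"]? "sess_78789"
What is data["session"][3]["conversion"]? False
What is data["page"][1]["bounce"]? 0.24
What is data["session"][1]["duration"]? 342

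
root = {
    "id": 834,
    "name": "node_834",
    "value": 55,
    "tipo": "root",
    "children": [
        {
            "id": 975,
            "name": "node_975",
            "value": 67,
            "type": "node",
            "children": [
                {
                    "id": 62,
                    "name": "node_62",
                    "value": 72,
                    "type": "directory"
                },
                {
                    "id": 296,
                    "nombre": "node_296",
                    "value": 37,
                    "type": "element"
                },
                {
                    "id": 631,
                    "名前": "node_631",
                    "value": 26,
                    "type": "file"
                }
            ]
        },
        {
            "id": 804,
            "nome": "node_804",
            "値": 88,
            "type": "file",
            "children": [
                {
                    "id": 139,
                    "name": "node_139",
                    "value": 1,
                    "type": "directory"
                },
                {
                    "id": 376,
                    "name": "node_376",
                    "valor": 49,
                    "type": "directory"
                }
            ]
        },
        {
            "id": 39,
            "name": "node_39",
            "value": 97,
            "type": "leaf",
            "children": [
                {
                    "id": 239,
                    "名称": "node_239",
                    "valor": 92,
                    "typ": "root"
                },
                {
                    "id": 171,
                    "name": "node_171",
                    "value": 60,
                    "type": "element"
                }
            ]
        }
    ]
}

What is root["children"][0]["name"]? "node_975"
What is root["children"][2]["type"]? "leaf"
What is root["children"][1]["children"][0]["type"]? "directory"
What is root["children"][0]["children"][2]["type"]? "file"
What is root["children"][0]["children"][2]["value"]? 26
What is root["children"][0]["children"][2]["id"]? 631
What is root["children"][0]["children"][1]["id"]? 296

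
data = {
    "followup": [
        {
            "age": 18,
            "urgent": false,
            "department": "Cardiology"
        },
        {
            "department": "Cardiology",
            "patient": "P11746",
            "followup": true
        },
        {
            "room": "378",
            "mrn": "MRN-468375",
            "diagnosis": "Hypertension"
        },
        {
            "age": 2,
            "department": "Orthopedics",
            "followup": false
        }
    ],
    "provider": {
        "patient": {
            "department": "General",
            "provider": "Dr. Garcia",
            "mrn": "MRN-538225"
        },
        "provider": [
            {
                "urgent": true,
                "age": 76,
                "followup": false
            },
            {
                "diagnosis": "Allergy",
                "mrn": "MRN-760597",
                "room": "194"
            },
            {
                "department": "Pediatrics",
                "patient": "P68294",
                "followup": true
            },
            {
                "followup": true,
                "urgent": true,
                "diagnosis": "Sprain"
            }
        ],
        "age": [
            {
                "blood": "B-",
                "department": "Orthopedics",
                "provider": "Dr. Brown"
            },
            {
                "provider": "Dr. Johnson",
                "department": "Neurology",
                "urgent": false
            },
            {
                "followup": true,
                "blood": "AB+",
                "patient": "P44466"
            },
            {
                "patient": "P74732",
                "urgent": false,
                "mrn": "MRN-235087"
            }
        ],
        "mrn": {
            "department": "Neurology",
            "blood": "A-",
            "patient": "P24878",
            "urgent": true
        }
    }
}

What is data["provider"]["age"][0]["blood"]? "B-"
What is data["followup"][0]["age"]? 18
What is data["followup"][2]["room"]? "378"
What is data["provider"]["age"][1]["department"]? "Neurology"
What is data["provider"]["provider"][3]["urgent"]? True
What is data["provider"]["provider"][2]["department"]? "Pediatrics"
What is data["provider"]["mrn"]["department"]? "Neurology"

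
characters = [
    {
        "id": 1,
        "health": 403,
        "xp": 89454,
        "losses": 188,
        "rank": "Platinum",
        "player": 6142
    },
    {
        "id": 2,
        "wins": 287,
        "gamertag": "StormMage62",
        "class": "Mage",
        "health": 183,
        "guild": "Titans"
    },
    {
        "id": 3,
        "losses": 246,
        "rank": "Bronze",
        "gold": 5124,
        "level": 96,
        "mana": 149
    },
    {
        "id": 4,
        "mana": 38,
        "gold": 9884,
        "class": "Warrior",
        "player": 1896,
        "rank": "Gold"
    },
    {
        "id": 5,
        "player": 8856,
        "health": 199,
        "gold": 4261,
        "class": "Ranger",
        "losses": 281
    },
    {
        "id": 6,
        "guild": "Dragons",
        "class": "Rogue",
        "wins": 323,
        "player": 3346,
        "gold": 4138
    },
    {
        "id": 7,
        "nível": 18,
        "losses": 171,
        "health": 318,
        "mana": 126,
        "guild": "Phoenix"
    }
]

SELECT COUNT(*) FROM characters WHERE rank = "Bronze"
1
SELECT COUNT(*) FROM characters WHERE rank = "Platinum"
1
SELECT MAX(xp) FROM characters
89454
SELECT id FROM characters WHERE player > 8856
[]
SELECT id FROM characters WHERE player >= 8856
[5]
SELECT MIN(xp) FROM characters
89454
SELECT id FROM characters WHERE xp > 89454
[]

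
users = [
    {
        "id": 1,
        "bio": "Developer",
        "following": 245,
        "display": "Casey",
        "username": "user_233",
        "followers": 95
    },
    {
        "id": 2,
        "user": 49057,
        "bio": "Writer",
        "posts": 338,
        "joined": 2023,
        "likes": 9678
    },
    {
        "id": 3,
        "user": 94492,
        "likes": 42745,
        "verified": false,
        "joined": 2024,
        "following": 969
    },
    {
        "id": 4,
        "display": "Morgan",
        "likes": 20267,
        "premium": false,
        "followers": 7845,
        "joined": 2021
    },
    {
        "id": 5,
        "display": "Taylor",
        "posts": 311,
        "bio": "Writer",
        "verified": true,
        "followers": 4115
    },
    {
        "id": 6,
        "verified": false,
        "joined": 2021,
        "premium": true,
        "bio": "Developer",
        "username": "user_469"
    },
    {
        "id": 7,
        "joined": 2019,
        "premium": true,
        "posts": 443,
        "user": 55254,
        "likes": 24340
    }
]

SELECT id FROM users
[1, 2, 3, 4, 5, 6, 7]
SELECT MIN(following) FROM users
245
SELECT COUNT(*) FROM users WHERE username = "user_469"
1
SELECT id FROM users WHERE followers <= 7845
[1, 4, 5]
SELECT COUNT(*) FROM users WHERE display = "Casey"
1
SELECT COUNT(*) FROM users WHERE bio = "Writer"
2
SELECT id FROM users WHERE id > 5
[6, 7]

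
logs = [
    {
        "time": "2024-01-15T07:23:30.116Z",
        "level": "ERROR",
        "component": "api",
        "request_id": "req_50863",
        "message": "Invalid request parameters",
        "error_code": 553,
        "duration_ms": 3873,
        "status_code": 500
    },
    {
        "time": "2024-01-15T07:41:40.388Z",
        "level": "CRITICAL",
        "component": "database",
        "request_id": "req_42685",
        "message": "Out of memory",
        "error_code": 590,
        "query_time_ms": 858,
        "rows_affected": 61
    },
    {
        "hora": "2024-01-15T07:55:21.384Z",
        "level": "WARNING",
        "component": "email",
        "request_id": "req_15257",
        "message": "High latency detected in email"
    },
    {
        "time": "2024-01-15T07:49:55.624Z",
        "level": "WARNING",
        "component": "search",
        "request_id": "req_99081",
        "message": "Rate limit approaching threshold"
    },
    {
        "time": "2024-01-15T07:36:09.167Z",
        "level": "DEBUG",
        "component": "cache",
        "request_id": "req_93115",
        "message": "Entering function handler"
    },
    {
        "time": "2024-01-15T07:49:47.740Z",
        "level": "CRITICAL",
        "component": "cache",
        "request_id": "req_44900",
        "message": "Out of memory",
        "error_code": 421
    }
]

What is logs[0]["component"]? "api"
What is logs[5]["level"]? "CRITICAL"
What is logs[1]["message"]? "Out of memory"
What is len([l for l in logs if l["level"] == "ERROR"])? 1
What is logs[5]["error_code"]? 421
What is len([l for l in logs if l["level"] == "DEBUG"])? 1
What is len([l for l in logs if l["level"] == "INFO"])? 0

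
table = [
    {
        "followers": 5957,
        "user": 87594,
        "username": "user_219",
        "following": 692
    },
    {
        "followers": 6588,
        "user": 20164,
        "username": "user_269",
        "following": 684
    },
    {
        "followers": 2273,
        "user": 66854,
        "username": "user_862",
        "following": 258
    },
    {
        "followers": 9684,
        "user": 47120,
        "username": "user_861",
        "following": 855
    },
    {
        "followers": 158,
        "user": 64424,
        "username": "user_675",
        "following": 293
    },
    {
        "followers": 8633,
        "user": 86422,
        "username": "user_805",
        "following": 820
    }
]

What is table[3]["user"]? 47120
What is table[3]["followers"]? 9684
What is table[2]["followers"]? 2273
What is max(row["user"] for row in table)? 87594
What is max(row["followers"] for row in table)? 9684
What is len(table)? 6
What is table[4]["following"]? 293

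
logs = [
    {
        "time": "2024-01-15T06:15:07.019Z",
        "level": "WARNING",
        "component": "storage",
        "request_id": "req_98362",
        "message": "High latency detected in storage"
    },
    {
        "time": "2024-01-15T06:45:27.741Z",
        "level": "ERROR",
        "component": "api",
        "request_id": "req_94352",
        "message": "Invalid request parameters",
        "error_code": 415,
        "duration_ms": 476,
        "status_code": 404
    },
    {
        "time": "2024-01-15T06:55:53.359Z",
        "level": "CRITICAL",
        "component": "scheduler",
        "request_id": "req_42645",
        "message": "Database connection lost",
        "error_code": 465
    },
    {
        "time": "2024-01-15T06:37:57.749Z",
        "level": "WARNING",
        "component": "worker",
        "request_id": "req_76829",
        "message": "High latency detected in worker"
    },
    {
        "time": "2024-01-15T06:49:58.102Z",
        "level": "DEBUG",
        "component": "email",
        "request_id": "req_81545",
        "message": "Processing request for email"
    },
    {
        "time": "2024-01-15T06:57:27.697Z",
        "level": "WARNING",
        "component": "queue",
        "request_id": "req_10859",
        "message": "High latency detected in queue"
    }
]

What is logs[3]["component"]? "worker"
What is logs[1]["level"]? "ERROR"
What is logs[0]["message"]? "High latency detected in storage"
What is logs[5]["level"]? "WARNING"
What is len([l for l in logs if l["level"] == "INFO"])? 0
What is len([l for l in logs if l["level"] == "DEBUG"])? 1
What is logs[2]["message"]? "Database connection lost"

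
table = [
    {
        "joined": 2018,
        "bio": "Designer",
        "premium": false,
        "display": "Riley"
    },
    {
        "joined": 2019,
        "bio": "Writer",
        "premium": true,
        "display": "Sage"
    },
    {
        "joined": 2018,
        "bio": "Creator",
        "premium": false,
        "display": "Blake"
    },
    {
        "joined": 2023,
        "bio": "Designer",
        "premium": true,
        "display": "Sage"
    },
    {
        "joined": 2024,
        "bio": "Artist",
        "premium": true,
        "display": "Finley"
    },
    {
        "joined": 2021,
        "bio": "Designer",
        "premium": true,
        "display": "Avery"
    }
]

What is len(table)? 6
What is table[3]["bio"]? "Designer"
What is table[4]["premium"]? True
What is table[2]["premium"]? False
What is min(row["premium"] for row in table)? False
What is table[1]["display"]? "Sage"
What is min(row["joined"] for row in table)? 2018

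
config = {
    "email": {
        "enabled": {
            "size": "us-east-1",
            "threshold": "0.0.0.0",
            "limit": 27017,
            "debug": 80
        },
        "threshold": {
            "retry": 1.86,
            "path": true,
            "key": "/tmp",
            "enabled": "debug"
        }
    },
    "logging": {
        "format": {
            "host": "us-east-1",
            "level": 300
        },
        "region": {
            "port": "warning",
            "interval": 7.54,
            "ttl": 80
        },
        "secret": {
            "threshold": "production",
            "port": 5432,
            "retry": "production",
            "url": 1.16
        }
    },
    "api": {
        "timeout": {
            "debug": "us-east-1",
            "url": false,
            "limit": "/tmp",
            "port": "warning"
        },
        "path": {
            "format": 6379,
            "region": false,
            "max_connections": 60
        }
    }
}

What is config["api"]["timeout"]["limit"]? "/tmp"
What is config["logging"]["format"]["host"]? "us-east-1"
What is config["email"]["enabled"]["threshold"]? "0.0.0.0"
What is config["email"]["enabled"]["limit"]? 27017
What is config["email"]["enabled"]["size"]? "us-east-1"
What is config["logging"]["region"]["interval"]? 7.54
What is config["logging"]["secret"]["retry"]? "production"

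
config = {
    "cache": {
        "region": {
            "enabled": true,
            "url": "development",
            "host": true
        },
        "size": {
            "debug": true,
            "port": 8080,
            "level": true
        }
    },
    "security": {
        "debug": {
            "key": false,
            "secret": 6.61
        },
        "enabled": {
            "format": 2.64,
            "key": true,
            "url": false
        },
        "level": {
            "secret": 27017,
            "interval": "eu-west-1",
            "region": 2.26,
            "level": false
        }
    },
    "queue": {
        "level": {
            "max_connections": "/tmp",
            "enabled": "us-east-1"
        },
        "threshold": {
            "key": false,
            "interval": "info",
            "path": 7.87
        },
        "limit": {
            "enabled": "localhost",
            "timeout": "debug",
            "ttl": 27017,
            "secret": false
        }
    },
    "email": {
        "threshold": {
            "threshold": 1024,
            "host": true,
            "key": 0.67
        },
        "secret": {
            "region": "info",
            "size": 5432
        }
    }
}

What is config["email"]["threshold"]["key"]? 0.67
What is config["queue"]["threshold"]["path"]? 7.87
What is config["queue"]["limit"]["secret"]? False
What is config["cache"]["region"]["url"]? "development"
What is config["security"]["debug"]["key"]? False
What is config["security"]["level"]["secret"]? 27017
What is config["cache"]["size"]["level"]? True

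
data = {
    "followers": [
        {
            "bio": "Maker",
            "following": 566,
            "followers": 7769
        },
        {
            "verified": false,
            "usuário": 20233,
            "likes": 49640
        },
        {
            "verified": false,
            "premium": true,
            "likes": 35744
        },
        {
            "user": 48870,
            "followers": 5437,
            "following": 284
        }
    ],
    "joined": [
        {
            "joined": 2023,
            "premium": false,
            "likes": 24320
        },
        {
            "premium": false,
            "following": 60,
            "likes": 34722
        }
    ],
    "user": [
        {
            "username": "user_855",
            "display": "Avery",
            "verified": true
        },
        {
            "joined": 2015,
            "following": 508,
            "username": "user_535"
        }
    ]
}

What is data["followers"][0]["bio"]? "Maker"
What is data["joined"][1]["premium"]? False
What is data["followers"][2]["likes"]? 35744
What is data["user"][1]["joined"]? 2015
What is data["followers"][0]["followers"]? 7769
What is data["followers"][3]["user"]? 48870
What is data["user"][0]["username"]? "user_855"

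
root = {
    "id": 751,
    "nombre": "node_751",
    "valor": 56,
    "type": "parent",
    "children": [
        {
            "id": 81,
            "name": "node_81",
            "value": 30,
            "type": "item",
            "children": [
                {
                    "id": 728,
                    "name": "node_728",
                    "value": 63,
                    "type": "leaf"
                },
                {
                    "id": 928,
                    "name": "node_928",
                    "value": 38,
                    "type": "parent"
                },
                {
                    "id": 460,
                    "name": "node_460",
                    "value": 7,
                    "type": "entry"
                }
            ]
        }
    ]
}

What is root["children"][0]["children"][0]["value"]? 63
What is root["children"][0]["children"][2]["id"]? 460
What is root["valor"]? 56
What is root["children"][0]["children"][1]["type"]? "parent"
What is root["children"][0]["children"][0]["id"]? 728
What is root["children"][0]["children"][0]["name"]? "node_728"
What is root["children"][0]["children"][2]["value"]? 7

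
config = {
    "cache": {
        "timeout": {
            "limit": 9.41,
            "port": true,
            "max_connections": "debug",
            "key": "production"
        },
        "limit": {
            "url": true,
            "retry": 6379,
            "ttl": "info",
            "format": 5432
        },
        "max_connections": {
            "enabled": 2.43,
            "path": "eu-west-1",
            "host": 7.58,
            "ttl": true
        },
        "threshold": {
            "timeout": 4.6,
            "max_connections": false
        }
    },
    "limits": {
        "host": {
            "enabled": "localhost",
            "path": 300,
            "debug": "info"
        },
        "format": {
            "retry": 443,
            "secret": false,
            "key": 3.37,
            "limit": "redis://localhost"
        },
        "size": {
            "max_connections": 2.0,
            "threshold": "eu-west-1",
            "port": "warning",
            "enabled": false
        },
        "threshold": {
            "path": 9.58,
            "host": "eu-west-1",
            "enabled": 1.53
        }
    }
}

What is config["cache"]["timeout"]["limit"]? 9.41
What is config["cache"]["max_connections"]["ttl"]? True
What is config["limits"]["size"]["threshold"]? "eu-west-1"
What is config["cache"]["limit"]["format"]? 5432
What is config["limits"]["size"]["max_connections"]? 2.0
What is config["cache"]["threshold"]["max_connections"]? False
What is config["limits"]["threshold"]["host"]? "eu-west-1"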